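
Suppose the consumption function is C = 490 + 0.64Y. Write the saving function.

S = -490 + 0.36Y

S = Y − C = Y − (490 + 0.64Y) = -490 + (1 − 0.64)Y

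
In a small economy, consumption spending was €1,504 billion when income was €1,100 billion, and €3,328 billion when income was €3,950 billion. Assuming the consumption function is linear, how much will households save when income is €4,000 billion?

MPC = (3328 − 1504)/(3950 − 1100) = 1824/2850 = 0.64
a = 1504 − 0.64(1100) = 1504 − 704 = 800
C = 800 + 0.64(4000) = 3360
S = 4000 − 3360 = 640

S = 640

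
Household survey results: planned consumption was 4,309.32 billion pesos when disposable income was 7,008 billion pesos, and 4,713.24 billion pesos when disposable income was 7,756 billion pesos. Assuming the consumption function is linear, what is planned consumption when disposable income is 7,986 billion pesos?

MPC = (4713.24 − 4309.32)/(7756 − 7008) = 403.92/748 = 0.54
a = 4309.32 − 0.54(7008) = 4309.32 − 3784.32 = 525
C = 525 + 0.54(7986) = 525 + 4312.44 = 4837.44

C = 4837.44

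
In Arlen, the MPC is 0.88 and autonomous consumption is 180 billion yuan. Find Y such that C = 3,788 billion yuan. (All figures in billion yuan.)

Y = 4100

180 + 0.88Y = 3788
0.88Y = 3608, so Y = 3608/0.88 = 4100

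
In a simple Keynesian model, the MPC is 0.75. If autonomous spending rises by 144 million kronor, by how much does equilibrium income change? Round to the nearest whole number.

The multiplier is 1/(1 − MPC) = 1/0.25.
ΔY = 144/0.25 = 576.00 ≈ 576

ΔY ≈ 576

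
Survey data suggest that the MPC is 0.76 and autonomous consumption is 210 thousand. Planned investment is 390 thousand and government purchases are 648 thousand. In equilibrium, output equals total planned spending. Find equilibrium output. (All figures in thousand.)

Y = C + I + G = 210 + 0.76Y + 390 + 648
Y − 0.76Y = 1248
0.24Y = 1248, so Y = 1248/0.24 = 5200

Y = 5200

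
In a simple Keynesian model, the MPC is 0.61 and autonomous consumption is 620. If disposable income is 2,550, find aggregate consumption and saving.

C = 620 + 0.61(2550) = 620 + 1555.5 = 2175.5
S = Y − C = 2550 − 2175.5 = 374.5

C = 2175.5; S = 374.5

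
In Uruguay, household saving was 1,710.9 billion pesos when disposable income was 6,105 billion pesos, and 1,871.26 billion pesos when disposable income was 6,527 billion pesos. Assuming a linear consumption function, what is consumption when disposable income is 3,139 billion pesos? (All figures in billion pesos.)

MPS = ΔS/ΔY = (1871.26 − 1710.9)/(6527 − 6105) = 160.36/422 = 0.38
MPC = 1 − MPS = 0.62
Autonomous saving = 1710.9 − 0.38(6105) = -609, so a = 609
C = 609 + 0.62(3139) = 609 + 1946.18 = 2555.18

C = 2555.18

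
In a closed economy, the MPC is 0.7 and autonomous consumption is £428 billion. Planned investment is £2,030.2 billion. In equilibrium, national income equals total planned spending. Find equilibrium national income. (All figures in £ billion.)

Y = C + I = 428 + 0.7Y + 2030.2
Y − 0.7Y = 2458.2
0.3Y = 2458.2, so Y = 2458.2/0.3 = 8194

Y = 8194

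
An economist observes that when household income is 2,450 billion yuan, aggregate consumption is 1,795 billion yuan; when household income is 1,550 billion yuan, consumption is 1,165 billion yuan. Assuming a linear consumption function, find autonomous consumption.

a = 80

MPC = ΔC/ΔY = (1795 − 1165)/(2450 − 1550) = 630/900 = 0.7
a = C − MPC·Y = 1165 − 0.7(1550) = 1165 − 1085 = 80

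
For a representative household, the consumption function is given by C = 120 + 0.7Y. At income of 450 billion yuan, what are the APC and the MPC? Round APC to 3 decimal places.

MPC = 0.7 (the slope of the consumption function)
C = 120 + 0.7(450) = 435, so APC = 435/450 = 0.967

APC = 0.967; MPC = 0.7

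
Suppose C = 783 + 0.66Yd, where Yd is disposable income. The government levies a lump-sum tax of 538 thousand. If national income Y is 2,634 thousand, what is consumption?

Yd = Y − T = 2634 − 538 = 2096
C = 783 + 0.66(2096) = 783 + 1383.36 = 2166.36

C = 2166.36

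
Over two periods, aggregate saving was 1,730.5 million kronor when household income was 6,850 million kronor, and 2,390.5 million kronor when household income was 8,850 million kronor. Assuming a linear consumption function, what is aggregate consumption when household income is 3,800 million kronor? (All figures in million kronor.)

MPS = ΔS/ΔY = (2390.5 − 1730.5)/(8850 − 6850) = 660/2000 = 0.33
MPC = 1 − MPS = 0.67
Autonomous saving = 1730.5 − 0.33(6850) = -530, so a = 530
C = 530 + 0.67(3800) = 530 + 2546 = 3076

C = 3076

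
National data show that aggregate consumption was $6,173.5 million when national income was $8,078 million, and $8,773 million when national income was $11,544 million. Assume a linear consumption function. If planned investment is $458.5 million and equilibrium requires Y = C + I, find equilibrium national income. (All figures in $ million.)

MPC = (8773 − 6173.5)/(11544 − 8078) = 2599.5/3466 = 0.75
a = 6173.5 − 0.75(8078) = 115
Equilibrium: Y = 115 + 0.75Y + 458.5
0.25Y = 573.5, so Y = 573.5/0.25 = 2294

Y = 2294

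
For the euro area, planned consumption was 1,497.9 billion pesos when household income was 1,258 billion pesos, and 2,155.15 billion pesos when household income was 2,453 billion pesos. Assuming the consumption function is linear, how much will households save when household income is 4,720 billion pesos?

S = 1318

MPC = (2155.15 − 1497.9)/(2453 − 1258) = 657.25/1195 = 0.55
a = 1497.9 − 0.55(1258) = 1497.9 − 691.9 = 806
C = 806 + 0.55(4720) = 3402
S = 4720 − 3402 = 1318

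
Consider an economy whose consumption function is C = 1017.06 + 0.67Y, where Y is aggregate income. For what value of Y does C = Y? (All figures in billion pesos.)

Y = 3082

At break-even, C = Y: 1017.06 + 0.67Y = Y
0.33Y = 1017.06, so Y = 1017.06/0.33 = 3082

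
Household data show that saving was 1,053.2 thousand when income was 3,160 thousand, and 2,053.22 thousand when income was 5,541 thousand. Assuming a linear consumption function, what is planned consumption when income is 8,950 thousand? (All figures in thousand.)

MPS = ΔS/ΔY = (2053.22 − 1053.2)/(5541 − 3160) = 1000.02/2381 = 0.42
MPC = 1 − MPS = 0.58
Autonomous saving = 1053.2 − 0.42(3160) = -274, so a = 274
C = 274 + 0.58(8950) = 274 + 5191 = 5465

C = 5465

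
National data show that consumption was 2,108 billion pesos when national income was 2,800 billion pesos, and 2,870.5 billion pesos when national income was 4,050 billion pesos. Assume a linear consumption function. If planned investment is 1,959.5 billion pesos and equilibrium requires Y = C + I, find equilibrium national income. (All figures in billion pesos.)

MPC = (2870.5 − 2108)/(4050 − 2800) = 762.5/1250 = 0.61
a = 2108 − 0.61(2800) = 400
Equilibrium: Y = 400 + 0.61Y + 1959.5
0.39Y = 2359.5, so Y = 2359.5/0.39 = 6050

Y = 6050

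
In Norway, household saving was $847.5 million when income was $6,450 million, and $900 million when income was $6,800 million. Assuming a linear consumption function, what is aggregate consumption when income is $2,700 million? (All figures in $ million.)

MPS = ΔS/ΔY = (900 − 847.5)/(6800 − 6450) = 52.5/350 = 0.15
MPC = 1 − MPS = 0.85
Autonomous saving = 847.5 − 0.15(6450) = -120, so a = 120
C = 120 + 0.85(2700) = 120 + 2295 = 2415

C = 2415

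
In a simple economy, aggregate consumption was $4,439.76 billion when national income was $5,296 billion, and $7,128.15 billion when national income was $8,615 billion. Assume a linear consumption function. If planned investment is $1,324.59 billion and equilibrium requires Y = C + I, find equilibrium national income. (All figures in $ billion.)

MPC = (7128.15 − 4439.76)/(8615 − 5296) = 2688.39/3319 = 0.81
a = 4439.76 − 0.81(5296) = 150
Equilibrium: Y = 150 + 0.81Y + 1324.59
0.19Y = 1474.59, so Y = 1474.59/0.19 = 7761

Y = 7761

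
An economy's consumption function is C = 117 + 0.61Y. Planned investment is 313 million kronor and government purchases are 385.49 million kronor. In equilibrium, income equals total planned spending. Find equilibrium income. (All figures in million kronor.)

Y = C + I + G = 117 + 0.61Y + 313 + 385.49
Y − 0.61Y = 815.49
0.39Y = 815.49, so Y = 815.49/0.39 = 2091

Y = 2091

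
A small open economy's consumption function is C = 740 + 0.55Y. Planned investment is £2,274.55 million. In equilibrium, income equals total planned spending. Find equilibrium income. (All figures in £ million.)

Y = C + I = 740 + 0.55Y + 2274.55
Y − 0.55Y = 3014.55
0.45Y = 3014.55, so Y = 3014.55/0.45 = 6699

Y = 6699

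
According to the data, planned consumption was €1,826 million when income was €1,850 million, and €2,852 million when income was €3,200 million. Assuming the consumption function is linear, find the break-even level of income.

MPC = (2852 − 1826)/(3200 − 1850) = 1026/1350 = 0.76
a = 1826 − 0.76(1850) = 1826 − 1406 = 420
Break-even: Y = a/(1−MPC) = 420/0.24 = 1750

Y = 1750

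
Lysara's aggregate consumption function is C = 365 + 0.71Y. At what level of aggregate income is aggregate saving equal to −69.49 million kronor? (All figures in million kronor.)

S = Y − C = -365 + 0.29Y
-365 + 0.29Y = -69.49, so 0.29Y = 295.51 and Y = 1019

Y = 1019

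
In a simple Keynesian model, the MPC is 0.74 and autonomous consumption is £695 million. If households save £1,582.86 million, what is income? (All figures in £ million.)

S = Y − C = -695 + 0.26Y
-695 + 0.26Y = 1582.86, so 0.26Y = 2277.86 and Y = 8761

Y = 8761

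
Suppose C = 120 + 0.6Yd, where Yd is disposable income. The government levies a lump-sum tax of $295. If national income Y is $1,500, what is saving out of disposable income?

S = 362

Yd = Y − T = 1500 − 295 = 1205
C = 120 + 0.6(1205) = 120 + 723 = 843
S = Yd − C = 1205 − 843 = 362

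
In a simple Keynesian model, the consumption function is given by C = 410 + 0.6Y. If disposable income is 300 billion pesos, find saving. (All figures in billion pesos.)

S = -290

C = 410 + 0.6(300) = 410 + 180 = 590
S = Y − C = 300 − 590 = -290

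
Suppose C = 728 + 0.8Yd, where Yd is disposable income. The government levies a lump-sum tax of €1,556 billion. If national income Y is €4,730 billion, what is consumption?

C = 3267.2

Yd = Y − T = 4730 − 1556 = 3174
C = 728 + 0.8(3174) = 728 + 2539.2 = 3267.2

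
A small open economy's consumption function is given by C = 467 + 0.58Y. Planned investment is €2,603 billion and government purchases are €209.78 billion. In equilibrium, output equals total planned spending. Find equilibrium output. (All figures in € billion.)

Y = 7809

Y = C + I + G = 467 + 0.58Y + 2603 + 209.78
Y − 0.58Y = 3279.78
0.42Y = 3279.78, so Y = 3279.78/0.42 = 7809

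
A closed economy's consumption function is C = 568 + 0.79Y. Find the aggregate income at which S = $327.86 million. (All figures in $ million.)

Y = 4266

S = Y − C = -568 + 0.21Y
-568 + 0.21Y = 327.86, so 0.21Y = 895.86 and Y = 4266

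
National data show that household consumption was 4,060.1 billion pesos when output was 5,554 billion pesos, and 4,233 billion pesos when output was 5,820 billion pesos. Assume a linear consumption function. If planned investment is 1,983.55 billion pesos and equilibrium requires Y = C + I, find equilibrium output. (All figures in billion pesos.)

MPC = (4233 − 4060.1)/(5820 − 5554) = 172.9/266 = 0.65
a = 4060.1 − 0.65(5554) = 450
Equilibrium: Y = 450 + 0.65Y + 1983.55
0.35Y = 2433.55, so Y = 2433.55/0.35 = 6953

Y = 6953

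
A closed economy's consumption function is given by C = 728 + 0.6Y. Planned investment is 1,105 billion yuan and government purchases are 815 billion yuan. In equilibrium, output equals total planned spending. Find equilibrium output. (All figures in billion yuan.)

Y = 6620

Y = C + I + G = 728 + 0.6Y + 1105 + 815
Y − 0.6Y = 2648
0.4Y = 2648, so Y = 2648/0.4 = 6620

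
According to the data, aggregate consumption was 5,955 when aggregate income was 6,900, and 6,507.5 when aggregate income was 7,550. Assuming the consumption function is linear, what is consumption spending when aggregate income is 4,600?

C = 4000

MPC = (6507.5 − 5955)/(7550 − 6900) = 552.5/650 = 0.85
a = 5955 − 0.85(6900) = 5955 − 5865 = 90
C = 90 + 0.85(4600) = 90 + 3910 = 4000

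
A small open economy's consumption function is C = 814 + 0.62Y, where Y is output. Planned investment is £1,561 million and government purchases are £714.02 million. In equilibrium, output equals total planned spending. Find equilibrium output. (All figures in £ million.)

Y = 8129

Y = C + I + G = 814 + 0.62Y + 1561 + 714.02
Y − 0.62Y = 3089.02
0.38Y = 3089.02, so Y = 3089.02/0.38 = 8129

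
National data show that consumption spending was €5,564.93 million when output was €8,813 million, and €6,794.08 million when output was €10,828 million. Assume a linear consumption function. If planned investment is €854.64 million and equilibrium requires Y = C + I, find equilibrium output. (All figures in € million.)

MPC = (6794.08 − 5564.93)/(10828 − 8813) = 1229.15/2015 = 0.61
a = 5564.93 − 0.61(8813) = 189
Equilibrium: Y = 189 + 0.61Y + 854.64
0.39Y = 1043.64, so Y = 1043.64/0.39 = 2676

Y = 2676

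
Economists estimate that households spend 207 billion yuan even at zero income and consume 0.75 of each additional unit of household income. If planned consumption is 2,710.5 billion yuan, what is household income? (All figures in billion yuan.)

Y = 3338

207 + 0.75Y = 2710.5
0.75Y = 2503.5, so Y = 2503.5/0.75 = 3338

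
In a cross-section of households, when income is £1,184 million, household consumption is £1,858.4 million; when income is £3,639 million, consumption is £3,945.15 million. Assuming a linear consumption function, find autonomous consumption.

MPC = ΔC/ΔY = (3945.15 − 1858.4)/(3639 − 1184) = 2086.75/2455 = 0.85
a = C − MPC·Y = 1858.4 − 0.85(1184) = 1858.4 − 1006.4 = 852

a = 852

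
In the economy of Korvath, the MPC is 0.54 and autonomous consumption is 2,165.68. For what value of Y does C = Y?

Y = 4708

At break-even, C = Y: 2165.68 + 0.54Y = Y
0.46Y = 2165.68, so Y = 2165.68/0.46 = 4708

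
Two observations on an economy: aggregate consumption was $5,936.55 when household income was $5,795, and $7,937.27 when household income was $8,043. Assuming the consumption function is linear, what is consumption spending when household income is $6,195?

MPC = (7937.27 − 5936.55)/(8043 − 5795) = 2000.72/2248 = 0.89
a = 5936.55 − 0.89(5795) = 5936.55 − 5157.55 = 779
C = 779 + 0.89(6195) = 779 + 5513.55 = 6292.55

C = 6292.55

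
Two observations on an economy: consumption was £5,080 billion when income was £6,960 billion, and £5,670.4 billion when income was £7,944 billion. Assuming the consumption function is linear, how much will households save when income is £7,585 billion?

S = 2130

MPC = (5670.4 − 5080)/(7944 − 6960) = 590.4/984 = 0.6
a = 5080 − 0.6(6960) = 5080 − 4176 = 904
C = 904 + 0.6(7585) = 5455
S = 7585 − 5455 = 2130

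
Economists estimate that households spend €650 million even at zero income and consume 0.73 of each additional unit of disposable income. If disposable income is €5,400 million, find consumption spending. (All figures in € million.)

C = 650 + 0.73(5400) = 650 + 3942 = 4592

C = 4592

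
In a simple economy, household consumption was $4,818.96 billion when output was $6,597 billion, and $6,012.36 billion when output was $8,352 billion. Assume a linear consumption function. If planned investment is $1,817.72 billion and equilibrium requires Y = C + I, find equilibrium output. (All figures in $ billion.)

MPC = (6012.36 − 4818.96)/(8352 − 6597) = 1193.4/1755 = 0.68
a = 4818.96 − 0.68(6597) = 333
Equilibrium: Y = 333 + 0.68Y + 1817.72
0.32Y = 2150.72, so Y = 2150.72/0.32 = 6721

Y = 6721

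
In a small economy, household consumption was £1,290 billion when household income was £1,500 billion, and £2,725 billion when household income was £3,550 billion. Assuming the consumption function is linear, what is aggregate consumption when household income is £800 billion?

C = 800

MPC = (2725 − 1290)/(3550 − 1500) = 1435/2050 = 0.7
a = 1290 − 0.7(1500) = 1290 − 1050 = 240
C = 240 + 0.7(800) = 240 + 560 = 800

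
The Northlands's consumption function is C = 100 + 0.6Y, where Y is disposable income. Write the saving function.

S = -100 + 0.4Y

S = Y − C = Y − (100 + 0.6Y) = -100 + (1 − 0.6)Y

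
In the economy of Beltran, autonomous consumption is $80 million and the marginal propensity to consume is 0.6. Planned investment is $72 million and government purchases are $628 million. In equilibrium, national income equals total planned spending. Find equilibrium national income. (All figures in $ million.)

Y = 1950

Y = C + I + G = 80 + 0.6Y + 72 + 628
Y − 0.6Y = 780
0.4Y = 780, so Y = 780/0.4 = 1950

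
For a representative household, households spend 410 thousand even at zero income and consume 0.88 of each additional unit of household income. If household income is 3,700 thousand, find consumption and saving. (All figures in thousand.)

C = 3666; S = 34

C = 410 + 0.88(3700) = 410 + 3256 = 3666
S = Y − C = 3700 − 3666 = 34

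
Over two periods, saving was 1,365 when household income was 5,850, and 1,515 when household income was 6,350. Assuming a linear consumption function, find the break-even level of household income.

MPS = ΔS/ΔY = (1515 − 1365)/(6350 − 5850) = 150/500 = 0.3
MPC = 1 − MPS = 0.7
From S(5850) = 1365: −a + 0.3(5850) = 1365, so a = 1755 − 1365 = 390
Break-even (S = 0): Y = a/MPS = 390/0.3 = 1300

Y = 1300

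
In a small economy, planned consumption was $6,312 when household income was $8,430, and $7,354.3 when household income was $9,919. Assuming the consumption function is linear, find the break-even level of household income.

Y = 1370

MPC = (7354.3 − 6312)/(9919 − 8430) = 1042.3/1489 = 0.7
a = 6312 − 0.7(8430) = 6312 − 5901 = 411
Break-even: Y = a/(1−MPC) = 411/0.3 = 1370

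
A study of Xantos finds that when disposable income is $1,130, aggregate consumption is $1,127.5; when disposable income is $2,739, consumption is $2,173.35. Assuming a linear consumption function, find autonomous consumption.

a = 393

MPC = ΔC/ΔY = (2173.35 − 1127.5)/(2739 − 1130) = 1045.85/1609 = 0.65
a = C − MPC·Y = 1127.5 − 0.65(1130) = 1127.5 − 734.5 = 393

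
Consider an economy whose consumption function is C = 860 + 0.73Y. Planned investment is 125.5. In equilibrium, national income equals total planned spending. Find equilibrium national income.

Y = 3650

Y = C + I = 860 + 0.73Y + 125.5
Y − 0.73Y = 985.5
0.27Y = 985.5, so Y = 985.5/0.27 = 3650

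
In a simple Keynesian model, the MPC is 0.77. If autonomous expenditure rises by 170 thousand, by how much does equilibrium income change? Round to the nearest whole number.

ΔY ≈ 739

The multiplier is 1/(1 − MPC) = 1/0.23.
ΔY = 170/0.23 = 739.13 ≈ 739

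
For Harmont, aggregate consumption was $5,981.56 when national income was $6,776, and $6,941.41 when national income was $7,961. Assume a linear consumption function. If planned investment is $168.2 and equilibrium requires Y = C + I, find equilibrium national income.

MPC = (6941.41 − 5981.56)/(7961 − 6776) = 959.85/1185 = 0.81
a = 5981.56 − 0.81(6776) = 493
Equilibrium: Y = 493 + 0.81Y + 168.2
0.19Y = 661.2, so Y = 661.2/0.19 = 3480

Y = 3480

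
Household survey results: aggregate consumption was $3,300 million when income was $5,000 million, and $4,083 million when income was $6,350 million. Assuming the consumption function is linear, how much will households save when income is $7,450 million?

MPC = (4083 − 3300)/(6350 − 5000) = 783/1350 = 0.58
a = 3300 − 0.58(5000) = 3300 − 2900 = 400
C = 400 + 0.58(7450) = 4721
S = 7450 − 4721 = 2729

S = 2729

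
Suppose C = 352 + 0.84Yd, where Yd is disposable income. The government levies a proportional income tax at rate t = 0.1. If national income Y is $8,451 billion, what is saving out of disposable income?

Yd = (1 − 0.1)(8451) = 0.9(8451) = 7605.9
C = 352 + 0.84(7605.9) = 352 + 6388.956 = 6740.956
S = Yd − C = 7605.9 − 6740.956 = 864.944

S = 864.944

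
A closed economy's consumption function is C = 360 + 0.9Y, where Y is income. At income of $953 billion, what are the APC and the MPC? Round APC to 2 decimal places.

MPC = 0.9 (the slope of the consumption function)
C = 360 + 0.9(953) = 1217.7, so APC = 1217.7/953 = 1.28

APC = 1.28; MPC = 0.9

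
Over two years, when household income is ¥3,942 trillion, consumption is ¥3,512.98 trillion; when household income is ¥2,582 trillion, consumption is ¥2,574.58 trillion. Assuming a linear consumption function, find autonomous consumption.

MPC = ΔC/ΔY = (3512.98 − 2574.58)/(3942 − 2582) = 938.4/1360 = 0.69
a = C − MPC·Y = 2574.58 − 0.69(2582) = 2574.58 − 1781.58 = 793

a = 793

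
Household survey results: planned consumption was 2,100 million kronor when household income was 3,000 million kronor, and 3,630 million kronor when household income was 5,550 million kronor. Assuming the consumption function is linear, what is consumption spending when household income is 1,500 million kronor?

MPC = (3630 − 2100)/(5550 − 3000) = 1530/2550 = 0.6
a = 2100 − 0.6(3000) = 2100 − 1800 = 300
C = 300 + 0.6(1500) = 300 + 900 = 1200

C = 1200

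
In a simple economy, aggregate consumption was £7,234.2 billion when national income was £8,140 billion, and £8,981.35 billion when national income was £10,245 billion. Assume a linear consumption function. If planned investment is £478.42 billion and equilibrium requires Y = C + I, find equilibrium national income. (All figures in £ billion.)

Y = 5626

MPC = (8981.35 − 7234.2)/(10245 − 8140) = 1747.15/2105 = 0.83
a = 7234.2 − 0.83(8140) = 478
Equilibrium: Y = 478 + 0.83Y + 478.42
0.17Y = 956.42, so Y = 956.42/0.17 = 5626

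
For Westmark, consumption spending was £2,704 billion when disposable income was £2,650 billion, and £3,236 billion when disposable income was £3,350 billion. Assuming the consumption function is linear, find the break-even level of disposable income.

MPC = (3236 − 2704)/(3350 − 2650) = 532/700 = 0.76
a = 2704 − 0.76(2650) = 2704 − 2014 = 690
Break-even: Y = a/(1−MPC) = 690/0.24 = 2875

Y = 2875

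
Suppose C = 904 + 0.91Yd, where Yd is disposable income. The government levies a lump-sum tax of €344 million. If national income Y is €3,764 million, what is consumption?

C = 4016.2

Yd = Y − T = 3764 − 344 = 3420
C = 904 + 0.91(3420) = 904 + 3112.2 = 4016.2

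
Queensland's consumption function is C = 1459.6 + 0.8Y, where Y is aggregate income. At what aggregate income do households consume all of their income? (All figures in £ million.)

Y = 7298

At break-even, C = Y: 1459.6 + 0.8Y = Y
0.2Y = 1459.6, so Y = 1459.6/0.2 = 7298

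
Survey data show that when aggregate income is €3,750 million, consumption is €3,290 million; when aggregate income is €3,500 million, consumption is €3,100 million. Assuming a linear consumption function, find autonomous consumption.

a = 440

MPC = ΔC/ΔY = (3290 − 3100)/(3750 − 3500) = 190/250 = 0.76
a = C − MPC·Y = 3100 − 0.76(3500) = 3100 − 2660 = 440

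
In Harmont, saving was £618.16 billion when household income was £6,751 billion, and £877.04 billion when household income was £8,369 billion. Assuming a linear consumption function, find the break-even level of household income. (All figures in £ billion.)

MPS = ΔS/ΔY = (877.04 − 618.16)/(8369 − 6751) = 258.88/1618 = 0.16
MPC = 1 − MPS = 0.84
From S(6751) = 618.16: −a + 0.16(6751) = 618.16, so a = 1080.16 − 618.16 = 462
Break-even (S = 0): Y = a/MPS = 462/0.16 = 2887.5

Y = 2887.5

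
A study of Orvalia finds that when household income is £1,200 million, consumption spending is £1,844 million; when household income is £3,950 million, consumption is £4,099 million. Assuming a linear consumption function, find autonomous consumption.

MPC = ΔC/ΔY = (4099 − 1844)/(3950 − 1200) = 2255/2750 = 0.82
a = C − MPC·Y = 1844 − 0.82(1200) = 1844 − 984 = 860

a = 860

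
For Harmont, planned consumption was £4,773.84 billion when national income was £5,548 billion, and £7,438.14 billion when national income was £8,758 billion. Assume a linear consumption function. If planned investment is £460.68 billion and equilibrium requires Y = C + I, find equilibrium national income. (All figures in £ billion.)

MPC = (7438.14 − 4773.84)/(8758 − 5548) = 2664.3/3210 = 0.83
a = 4773.84 − 0.83(5548) = 169
Equilibrium: Y = 169 + 0.83Y + 460.68
0.17Y = 629.68, so Y = 629.68/0.17 = 3704

Y = 3704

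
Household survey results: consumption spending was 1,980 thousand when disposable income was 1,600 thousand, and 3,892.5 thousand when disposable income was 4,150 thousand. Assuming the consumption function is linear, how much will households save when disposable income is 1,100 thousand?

MPC = (3892.5 − 1980)/(4150 − 1600) = 1912.5/2550 = 0.75
a = 1980 − 0.75(1600) = 1980 − 1200 = 780
C = 780 + 0.75(1100) = 1605
S = 1100 − 1605 = -505

S = -505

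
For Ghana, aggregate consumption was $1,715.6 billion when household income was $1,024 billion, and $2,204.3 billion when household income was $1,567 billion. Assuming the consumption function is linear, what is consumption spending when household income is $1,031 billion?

MPC = (2204.3 − 1715.6)/(1567 − 1024) = 488.7/543 = 0.9
a = 1715.6 − 0.9(1024) = 1715.6 − 921.6 = 794
C = 794 + 0.9(1031) = 794 + 927.9 = 1721.9

C = 1721.9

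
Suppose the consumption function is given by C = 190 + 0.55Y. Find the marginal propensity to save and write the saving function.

MPS = 0.45; S = -190 + 0.45Y

MPS = 1 − MPC = 1 − 0.55 = 0.45
S = Y − C = -190 + 0.45Y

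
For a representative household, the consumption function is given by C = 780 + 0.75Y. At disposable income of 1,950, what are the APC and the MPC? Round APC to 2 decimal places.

APC = 1.15; MPC = 0.75

MPC = 0.75 (the slope of the consumption function)
C = 780 + 0.75(1950) = 2242.5, so APC = 2242.5/1950 = 1.15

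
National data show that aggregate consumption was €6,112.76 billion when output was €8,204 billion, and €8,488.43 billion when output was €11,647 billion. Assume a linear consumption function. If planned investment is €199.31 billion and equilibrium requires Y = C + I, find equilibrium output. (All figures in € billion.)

MPC = (8488.43 − 6112.76)/(11647 − 8204) = 2375.67/3443 = 0.69
a = 6112.76 − 0.69(8204) = 452
Equilibrium: Y = 452 + 0.69Y + 199.31
0.31Y = 651.31, so Y = 651.31/0.31 = 2101

Y = 2101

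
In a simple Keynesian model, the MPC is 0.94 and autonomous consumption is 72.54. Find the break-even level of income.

Y = 1209

At break-even, C = Y: 72.54 + 0.94Y = Y
0.06Y = 72.54, so Y = 72.54/0.06 = 1209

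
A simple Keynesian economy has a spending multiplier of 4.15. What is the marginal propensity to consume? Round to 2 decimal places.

MPC = 0.76

k = 1/(1 − MPC), so 1 − MPC = 1/k = 1/4.15 = 0.2410
MPC = 1 − 0.2410 = 0.76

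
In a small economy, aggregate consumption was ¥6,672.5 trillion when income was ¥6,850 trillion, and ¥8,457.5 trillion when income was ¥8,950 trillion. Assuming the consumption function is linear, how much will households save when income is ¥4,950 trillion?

MPC = (8457.5 − 6672.5)/(8950 − 6850) = 1785/2100 = 0.85
a = 6672.5 − 0.85(6850) = 6672.5 − 5822.5 = 850
C = 850 + 0.85(4950) = 5057.5
S = 4950 − 5057.5 = -107.5

S = -107.5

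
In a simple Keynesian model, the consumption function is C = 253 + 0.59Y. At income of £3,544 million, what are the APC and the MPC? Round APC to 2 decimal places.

MPC = 0.59 (the slope of the consumption function)
C = 253 + 0.59(3544) = 2343.96, so APC = 2343.96/3544 = 0.66

APC = 0.66; MPC = 0.59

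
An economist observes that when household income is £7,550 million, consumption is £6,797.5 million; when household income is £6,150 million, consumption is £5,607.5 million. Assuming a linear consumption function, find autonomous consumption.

MPC = ΔC/ΔY = (6797.5 − 5607.5)/(7550 − 6150) = 1190/1400 = 0.85
a = C − MPC·Y = 5607.5 − 0.85(6150) = 5607.5 − 5227.5 = 380

a = 380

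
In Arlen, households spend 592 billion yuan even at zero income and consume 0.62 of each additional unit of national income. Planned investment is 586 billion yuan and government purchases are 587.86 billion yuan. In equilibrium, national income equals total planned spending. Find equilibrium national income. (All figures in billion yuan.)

Y = 4647

Y = C + I + G = 592 + 0.62Y + 586 + 587.86
Y − 0.62Y = 1765.86
0.38Y = 1765.86, so Y = 1765.86/0.38 = 4647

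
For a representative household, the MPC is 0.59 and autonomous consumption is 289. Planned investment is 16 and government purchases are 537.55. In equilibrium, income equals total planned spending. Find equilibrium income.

Y = 2055

Y = C + I + G = 289 + 0.59Y + 16 + 537.55
Y − 0.59Y = 842.55
0.41Y = 842.55, so Y = 842.55/0.41 = 2055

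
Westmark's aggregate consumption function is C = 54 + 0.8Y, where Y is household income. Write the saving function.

S = Y − C = Y − (54 + 0.8Y) = -54 + (1 − 0.8)Y

S = -54 + 0.2Y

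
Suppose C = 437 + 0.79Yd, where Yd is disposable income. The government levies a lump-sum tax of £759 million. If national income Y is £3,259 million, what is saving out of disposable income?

Yd = Y − T = 3259 − 759 = 2500
C = 437 + 0.79(2500) = 437 + 1975 = 2412
S = Yd − C = 2500 − 2412 = 88

S = 88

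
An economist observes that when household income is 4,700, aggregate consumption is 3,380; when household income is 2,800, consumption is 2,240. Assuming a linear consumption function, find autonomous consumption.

a = 560

MPC = ΔC/ΔY = (3380 − 2240)/(4700 − 2800) = 1140/1900 = 0.6
a = C − MPC·Y = 2240 − 0.6(2800) = 2240 − 1680 = 560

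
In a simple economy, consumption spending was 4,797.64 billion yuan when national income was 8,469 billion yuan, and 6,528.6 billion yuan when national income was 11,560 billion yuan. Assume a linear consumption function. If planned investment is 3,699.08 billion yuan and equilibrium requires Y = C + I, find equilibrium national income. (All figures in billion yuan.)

Y = 8532

MPC = (6528.6 − 4797.64)/(11560 − 8469) = 1730.96/3091 = 0.56
a = 4797.64 − 0.56(8469) = 55
Equilibrium: Y = 55 + 0.56Y + 3699.08
0.44Y = 3754.08, so Y = 3754.08/0.44 = 8532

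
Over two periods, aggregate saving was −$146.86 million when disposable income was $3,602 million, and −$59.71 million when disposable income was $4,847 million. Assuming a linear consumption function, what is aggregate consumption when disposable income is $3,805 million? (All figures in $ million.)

C = 3937.65

MPS = ΔS/ΔY = (-59.71 − (-146.86))/(4847 − 3602) = 87.15/1245 = 0.07
MPC = 1 − MPS = 0.93
Autonomous saving = -146.86 − 0.07(3602) = -399, so a = 399
C = 399 + 0.93(3805) = 399 + 3538.65 = 3937.65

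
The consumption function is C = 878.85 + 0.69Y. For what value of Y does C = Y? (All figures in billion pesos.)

At break-even, C = Y: 878.85 + 0.69Y = Y
0.31Y = 878.85, so Y = 878.85/0.31 = 2835

Y = 2835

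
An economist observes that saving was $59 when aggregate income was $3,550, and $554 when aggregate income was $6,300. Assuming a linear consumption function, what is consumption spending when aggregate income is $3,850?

C = 3737

MPS = ΔS/ΔY = (554 − 59)/(6300 − 3550) = 495/2750 = 0.18
MPC = 1 − MPS = 0.82
Autonomous saving = 59 − 0.18(3550) = -580, so a = 580
C = 580 + 0.82(3850) = 580 + 3157 = 3737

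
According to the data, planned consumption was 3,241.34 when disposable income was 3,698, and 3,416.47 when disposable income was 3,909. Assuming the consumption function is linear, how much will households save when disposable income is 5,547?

MPC = (3416.47 − 3241.34)/(3909 − 3698) = 175.13/211 = 0.83
a = 3241.34 − 0.83(3698) = 3241.34 − 3069.34 = 172
C = 172 + 0.83(5547) = 4776.01
S = 5547 − 4776.01 = 770.99

S = 770.99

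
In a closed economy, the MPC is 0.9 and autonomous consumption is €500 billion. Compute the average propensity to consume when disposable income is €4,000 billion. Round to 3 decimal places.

C = 500 + 0.9(4000) = 4100
APC = C/Y = 4100/4000 = 1.025

APC = 1.025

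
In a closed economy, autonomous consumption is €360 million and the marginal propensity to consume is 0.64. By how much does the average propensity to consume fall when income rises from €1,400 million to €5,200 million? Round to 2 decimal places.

ΔAPC = 0.19

At Y = 1400: C = 360 + 0.64(1400) = 1256, APC = 1256/1400 = 0.897
At Y = 5200: C = 3688, APC = 3688/5200 = 0.709
Fall in APC = 0.897 − 0.709 = 0.188 ≈ 0.19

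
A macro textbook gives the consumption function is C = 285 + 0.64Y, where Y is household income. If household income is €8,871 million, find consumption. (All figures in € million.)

C = 5962.44

C = 285 + 0.64(8871) = 285 + 5677.44 = 5962.44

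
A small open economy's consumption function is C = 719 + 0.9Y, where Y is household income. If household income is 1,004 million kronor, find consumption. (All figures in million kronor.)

C = 1622.6

C = 719 + 0.9(1004) = 719 + 903.6 = 1622.6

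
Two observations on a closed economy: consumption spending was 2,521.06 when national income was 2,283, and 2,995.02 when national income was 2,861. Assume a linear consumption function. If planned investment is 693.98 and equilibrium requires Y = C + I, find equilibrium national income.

Y = 7461

MPC = (2995.02 − 2521.06)/(2861 − 2283) = 473.96/578 = 0.82
a = 2521.06 − 0.82(2283) = 649
Equilibrium: Y = 649 + 0.82Y + 693.98
0.18Y = 1342.98, so Y = 1342.98/0.18 = 7461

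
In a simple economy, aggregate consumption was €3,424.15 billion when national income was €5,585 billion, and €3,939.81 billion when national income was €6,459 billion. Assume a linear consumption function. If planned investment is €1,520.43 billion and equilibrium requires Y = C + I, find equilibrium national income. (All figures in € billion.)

Y = 4023

MPC = (3939.81 − 3424.15)/(6459 − 5585) = 515.66/874 = 0.59
a = 3424.15 − 0.59(5585) = 129
Equilibrium: Y = 129 + 0.59Y + 1520.43
0.41Y = 1649.43, so Y = 1649.43/0.41 = 4023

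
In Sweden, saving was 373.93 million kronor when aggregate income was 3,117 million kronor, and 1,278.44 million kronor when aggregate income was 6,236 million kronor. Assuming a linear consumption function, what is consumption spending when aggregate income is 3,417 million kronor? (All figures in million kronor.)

MPS = ΔS/ΔY = (1278.44 − 373.93)/(6236 − 3117) = 904.51/3119 = 0.29
MPC = 1 − MPS = 0.71
Autonomous saving = 373.93 − 0.29(3117) = -530, so a = 530
C = 530 + 0.71(3417) = 530 + 2426.07 = 2956.07

C = 2956.07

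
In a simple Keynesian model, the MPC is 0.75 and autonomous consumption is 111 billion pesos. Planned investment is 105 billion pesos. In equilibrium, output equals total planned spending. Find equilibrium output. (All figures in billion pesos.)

Y = 864

Y = C + I = 111 + 0.75Y + 105
Y − 0.75Y = 216
0.25Y = 216, so Y = 216/0.25 = 864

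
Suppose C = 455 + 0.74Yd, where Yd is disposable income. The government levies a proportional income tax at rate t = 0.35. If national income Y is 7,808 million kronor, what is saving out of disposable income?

S = 864.552

Yd = (1 − 0.35)(7808) = 0.65(7808) = 5075.2
C = 455 + 0.74(5075.2) = 455 + 3755.648 = 4210.648
S = Yd − C = 5075.2 − 4210.648 = 864.552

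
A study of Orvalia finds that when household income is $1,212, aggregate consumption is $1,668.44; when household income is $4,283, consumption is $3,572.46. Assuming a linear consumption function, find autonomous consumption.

MPC = ΔC/ΔY = (3572.46 − 1668.44)/(4283 − 1212) = 1904.02/3071 = 0.62
a = C − MPC·Y = 1668.44 − 0.62(1212) = 1668.44 − 751.44 = 917

a = 917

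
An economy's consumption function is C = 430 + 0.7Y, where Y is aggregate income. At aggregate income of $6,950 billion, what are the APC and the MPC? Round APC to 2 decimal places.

MPC = 0.7 (the slope of the consumption function)
C = 430 + 0.7(6950) = 5295, so APC = 5295/6950 = 0.76

APC = 0.76; MPC = 0.7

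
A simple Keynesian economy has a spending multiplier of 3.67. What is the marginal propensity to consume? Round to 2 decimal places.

k = 1/(1 − MPC), so 1 − MPC = 1/k = 1/3.67 = 0.2725
MPC = 1 − 0.2725 = 0.73

MPC = 0.73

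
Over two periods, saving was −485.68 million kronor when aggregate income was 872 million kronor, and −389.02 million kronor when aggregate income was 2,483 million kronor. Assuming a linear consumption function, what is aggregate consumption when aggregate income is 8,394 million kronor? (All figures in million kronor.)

MPS = ΔS/ΔY = (-389.02 − (-485.68))/(2483 − 872) = 96.66/1611 = 0.06
MPC = 1 − MPS = 0.94
Autonomous saving = -485.68 − 0.06(872) = -538, so a = 538
C = 538 + 0.94(8394) = 538 + 7890.36 = 8428.36

C = 8428.36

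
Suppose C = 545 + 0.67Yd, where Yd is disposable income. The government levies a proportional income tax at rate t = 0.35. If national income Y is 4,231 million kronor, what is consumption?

Yd = (1 − 0.35)(4231) = 0.65(4231) = 2750.15
C = 545 + 0.67(2750.15) = 545 + 1842.6005 = 2387.6005

C = 2387.6005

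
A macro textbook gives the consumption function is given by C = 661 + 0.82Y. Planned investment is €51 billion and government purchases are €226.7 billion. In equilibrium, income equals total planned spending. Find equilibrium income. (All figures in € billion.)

Y = 5215

Y = C + I + G = 661 + 0.82Y + 51 + 226.7
Y − 0.82Y = 938.7
0.18Y = 938.7, so Y = 938.7/0.18 = 5215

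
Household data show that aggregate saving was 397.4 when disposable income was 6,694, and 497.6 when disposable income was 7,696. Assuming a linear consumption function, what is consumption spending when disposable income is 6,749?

MPS = ΔS/ΔY = (497.6 − 397.4)/(7696 − 6694) = 100.2/1002 = 0.1
MPC = 1 − MPS = 0.9
Autonomous saving = 397.4 − 0.1(6694) = -272, so a = 272
C = 272 + 0.9(6749) = 272 + 6074.1 = 6346.1

C = 6346.1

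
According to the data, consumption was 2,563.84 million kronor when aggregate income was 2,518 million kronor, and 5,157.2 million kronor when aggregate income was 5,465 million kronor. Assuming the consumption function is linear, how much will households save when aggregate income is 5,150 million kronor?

S = 270

MPC = (5157.2 − 2563.84)/(5465 − 2518) = 2593.36/2947 = 0.88
a = 2563.84 − 0.88(2518) = 2563.84 − 2215.84 = 348
C = 348 + 0.88(5150) = 4880
S = 5150 − 4880 = 270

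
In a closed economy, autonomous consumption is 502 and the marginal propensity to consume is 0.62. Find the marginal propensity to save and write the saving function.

MPS = 0.38; S = -502 + 0.38Y

MPS = 1 − MPC = 1 − 0.62 = 0.38
S = Y − C = -502 + 0.38Y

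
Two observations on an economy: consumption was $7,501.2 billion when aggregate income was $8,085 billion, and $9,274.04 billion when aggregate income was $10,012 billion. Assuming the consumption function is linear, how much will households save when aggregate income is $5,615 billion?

MPC = (9274.04 − 7501.2)/(10012 − 8085) = 1772.84/1927 = 0.92
a = 7501.2 − 0.92(8085) = 7501.2 − 7438.2 = 63
C = 63 + 0.92(5615) = 5228.8
S = 5615 − 5228.8 = 386.2

S = 386.2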